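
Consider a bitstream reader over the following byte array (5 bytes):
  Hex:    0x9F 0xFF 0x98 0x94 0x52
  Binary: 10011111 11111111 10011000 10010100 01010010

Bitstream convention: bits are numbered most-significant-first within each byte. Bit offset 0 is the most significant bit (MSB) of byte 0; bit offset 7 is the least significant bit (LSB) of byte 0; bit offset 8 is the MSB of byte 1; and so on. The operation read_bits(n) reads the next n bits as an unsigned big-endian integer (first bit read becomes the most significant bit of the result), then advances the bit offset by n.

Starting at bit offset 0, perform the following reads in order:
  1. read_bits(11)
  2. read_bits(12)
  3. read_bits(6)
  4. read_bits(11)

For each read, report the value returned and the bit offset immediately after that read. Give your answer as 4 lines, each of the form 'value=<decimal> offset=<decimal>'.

Read 1: bits[0:11] width=11 -> value=1279 (bin 10011111111); offset now 11 = byte 1 bit 3; 29 bits remain
Read 2: bits[11:23] width=12 -> value=4044 (bin 111111001100); offset now 23 = byte 2 bit 7; 17 bits remain
Read 3: bits[23:29] width=6 -> value=18 (bin 010010); offset now 29 = byte 3 bit 5; 11 bits remain
Read 4: bits[29:40] width=11 -> value=1106 (bin 10001010010); offset now 40 = byte 5 bit 0; 0 bits remain

Answer: value=1279 offset=11
value=4044 offset=23
value=18 offset=29
value=1106 offset=40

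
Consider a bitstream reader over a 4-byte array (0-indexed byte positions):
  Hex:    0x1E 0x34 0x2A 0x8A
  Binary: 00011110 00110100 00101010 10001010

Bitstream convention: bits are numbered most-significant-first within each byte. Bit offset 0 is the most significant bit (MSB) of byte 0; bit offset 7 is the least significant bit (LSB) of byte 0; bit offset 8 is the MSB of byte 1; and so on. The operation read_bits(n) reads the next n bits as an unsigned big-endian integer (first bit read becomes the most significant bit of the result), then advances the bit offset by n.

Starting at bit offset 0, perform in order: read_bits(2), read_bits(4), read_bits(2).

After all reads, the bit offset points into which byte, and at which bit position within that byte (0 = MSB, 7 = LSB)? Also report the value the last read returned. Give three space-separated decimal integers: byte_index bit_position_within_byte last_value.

Answer: 1 0 2

Derivation:
Read 1: bits[0:2] width=2 -> value=0 (bin 00); offset now 2 = byte 0 bit 2; 30 bits remain
Read 2: bits[2:6] width=4 -> value=7 (bin 0111); offset now 6 = byte 0 bit 6; 26 bits remain
Read 3: bits[6:8] width=2 -> value=2 (bin 10); offset now 8 = byte 1 bit 0; 24 bits remain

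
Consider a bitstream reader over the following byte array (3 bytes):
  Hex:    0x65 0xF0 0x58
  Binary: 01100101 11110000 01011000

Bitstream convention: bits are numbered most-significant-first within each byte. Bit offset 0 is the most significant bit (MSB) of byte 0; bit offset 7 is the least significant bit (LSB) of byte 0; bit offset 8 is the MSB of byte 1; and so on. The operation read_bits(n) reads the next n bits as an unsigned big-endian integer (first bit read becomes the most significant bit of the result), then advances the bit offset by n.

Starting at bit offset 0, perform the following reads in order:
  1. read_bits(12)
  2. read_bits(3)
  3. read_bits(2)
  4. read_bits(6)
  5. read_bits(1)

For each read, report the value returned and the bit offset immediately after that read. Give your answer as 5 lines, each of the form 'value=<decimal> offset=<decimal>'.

Answer: value=1631 offset=12
value=0 offset=15
value=0 offset=17
value=44 offset=23
value=0 offset=24

Derivation:
Read 1: bits[0:12] width=12 -> value=1631 (bin 011001011111); offset now 12 = byte 1 bit 4; 12 bits remain
Read 2: bits[12:15] width=3 -> value=0 (bin 000); offset now 15 = byte 1 bit 7; 9 bits remain
Read 3: bits[15:17] width=2 -> value=0 (bin 00); offset now 17 = byte 2 bit 1; 7 bits remain
Read 4: bits[17:23] width=6 -> value=44 (bin 101100); offset now 23 = byte 2 bit 7; 1 bits remain
Read 5: bits[23:24] width=1 -> value=0 (bin 0); offset now 24 = byte 3 bit 0; 0 bits remain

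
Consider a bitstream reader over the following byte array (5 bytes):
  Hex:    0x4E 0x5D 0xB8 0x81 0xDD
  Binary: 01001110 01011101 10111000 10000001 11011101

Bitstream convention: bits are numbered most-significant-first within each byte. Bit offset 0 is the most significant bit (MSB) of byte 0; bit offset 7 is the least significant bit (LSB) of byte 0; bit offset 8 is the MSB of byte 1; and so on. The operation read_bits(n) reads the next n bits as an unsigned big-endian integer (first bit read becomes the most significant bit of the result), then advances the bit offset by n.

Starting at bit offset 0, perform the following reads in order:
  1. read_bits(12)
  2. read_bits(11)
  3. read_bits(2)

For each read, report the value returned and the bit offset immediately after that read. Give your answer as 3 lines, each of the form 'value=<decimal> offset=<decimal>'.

Read 1: bits[0:12] width=12 -> value=1253 (bin 010011100101); offset now 12 = byte 1 bit 4; 28 bits remain
Read 2: bits[12:23] width=11 -> value=1756 (bin 11011011100); offset now 23 = byte 2 bit 7; 17 bits remain
Read 3: bits[23:25] width=2 -> value=1 (bin 01); offset now 25 = byte 3 bit 1; 15 bits remain

Answer: value=1253 offset=12
value=1756 offset=23
value=1 offset=25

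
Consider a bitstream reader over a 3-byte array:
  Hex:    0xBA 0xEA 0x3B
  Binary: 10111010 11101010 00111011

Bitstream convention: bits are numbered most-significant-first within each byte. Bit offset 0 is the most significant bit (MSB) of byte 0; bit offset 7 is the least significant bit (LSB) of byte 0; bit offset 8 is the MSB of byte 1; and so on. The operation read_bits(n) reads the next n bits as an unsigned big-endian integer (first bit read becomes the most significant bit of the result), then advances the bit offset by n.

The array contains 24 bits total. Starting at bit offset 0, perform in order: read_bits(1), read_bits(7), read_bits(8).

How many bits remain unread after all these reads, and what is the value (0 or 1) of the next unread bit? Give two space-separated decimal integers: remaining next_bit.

Answer: 8 0

Derivation:
Read 1: bits[0:1] width=1 -> value=1 (bin 1); offset now 1 = byte 0 bit 1; 23 bits remain
Read 2: bits[1:8] width=7 -> value=58 (bin 0111010); offset now 8 = byte 1 bit 0; 16 bits remain
Read 3: bits[8:16] width=8 -> value=234 (bin 11101010); offset now 16 = byte 2 bit 0; 8 bits remain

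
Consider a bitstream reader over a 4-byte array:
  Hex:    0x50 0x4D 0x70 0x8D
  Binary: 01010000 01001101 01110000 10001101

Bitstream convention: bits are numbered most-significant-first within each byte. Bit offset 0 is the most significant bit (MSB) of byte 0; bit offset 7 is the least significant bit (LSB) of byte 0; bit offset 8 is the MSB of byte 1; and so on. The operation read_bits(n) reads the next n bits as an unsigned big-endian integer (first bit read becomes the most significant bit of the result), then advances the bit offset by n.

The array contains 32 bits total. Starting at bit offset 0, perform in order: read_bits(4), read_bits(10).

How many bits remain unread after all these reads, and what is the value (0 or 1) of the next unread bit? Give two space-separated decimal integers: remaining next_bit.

Answer: 18 0

Derivation:
Read 1: bits[0:4] width=4 -> value=5 (bin 0101); offset now 4 = byte 0 bit 4; 28 bits remain
Read 2: bits[4:14] width=10 -> value=19 (bin 0000010011); offset now 14 = byte 1 bit 6; 18 bits remain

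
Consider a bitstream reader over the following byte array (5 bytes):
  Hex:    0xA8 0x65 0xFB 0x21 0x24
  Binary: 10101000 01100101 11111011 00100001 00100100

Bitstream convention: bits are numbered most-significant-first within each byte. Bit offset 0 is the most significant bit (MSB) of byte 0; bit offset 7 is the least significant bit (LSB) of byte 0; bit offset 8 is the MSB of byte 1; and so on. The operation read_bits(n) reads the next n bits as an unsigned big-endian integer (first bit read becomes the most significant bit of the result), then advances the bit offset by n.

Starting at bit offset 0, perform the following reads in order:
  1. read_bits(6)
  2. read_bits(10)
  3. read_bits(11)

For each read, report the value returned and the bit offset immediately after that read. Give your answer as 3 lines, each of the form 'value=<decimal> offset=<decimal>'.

Read 1: bits[0:6] width=6 -> value=42 (bin 101010); offset now 6 = byte 0 bit 6; 34 bits remain
Read 2: bits[6:16] width=10 -> value=101 (bin 0001100101); offset now 16 = byte 2 bit 0; 24 bits remain
Read 3: bits[16:27] width=11 -> value=2009 (bin 11111011001); offset now 27 = byte 3 bit 3; 13 bits remain

Answer: value=42 offset=6
value=101 offset=16
value=2009 offset=27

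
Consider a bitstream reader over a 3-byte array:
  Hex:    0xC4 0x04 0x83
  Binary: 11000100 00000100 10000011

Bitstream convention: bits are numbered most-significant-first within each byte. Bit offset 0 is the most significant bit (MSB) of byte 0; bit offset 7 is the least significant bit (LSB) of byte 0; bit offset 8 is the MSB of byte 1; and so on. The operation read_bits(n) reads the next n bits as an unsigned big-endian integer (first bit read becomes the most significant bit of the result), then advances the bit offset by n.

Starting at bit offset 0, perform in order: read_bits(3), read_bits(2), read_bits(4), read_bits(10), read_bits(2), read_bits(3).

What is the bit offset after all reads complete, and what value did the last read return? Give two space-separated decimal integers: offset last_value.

Read 1: bits[0:3] width=3 -> value=6 (bin 110); offset now 3 = byte 0 bit 3; 21 bits remain
Read 2: bits[3:5] width=2 -> value=0 (bin 00); offset now 5 = byte 0 bit 5; 19 bits remain
Read 3: bits[5:9] width=4 -> value=8 (bin 1000); offset now 9 = byte 1 bit 1; 15 bits remain
Read 4: bits[9:19] width=10 -> value=36 (bin 0000100100); offset now 19 = byte 2 bit 3; 5 bits remain
Read 5: bits[19:21] width=2 -> value=0 (bin 00); offset now 21 = byte 2 bit 5; 3 bits remain
Read 6: bits[21:24] width=3 -> value=3 (bin 011); offset now 24 = byte 3 bit 0; 0 bits remain

Answer: 24 3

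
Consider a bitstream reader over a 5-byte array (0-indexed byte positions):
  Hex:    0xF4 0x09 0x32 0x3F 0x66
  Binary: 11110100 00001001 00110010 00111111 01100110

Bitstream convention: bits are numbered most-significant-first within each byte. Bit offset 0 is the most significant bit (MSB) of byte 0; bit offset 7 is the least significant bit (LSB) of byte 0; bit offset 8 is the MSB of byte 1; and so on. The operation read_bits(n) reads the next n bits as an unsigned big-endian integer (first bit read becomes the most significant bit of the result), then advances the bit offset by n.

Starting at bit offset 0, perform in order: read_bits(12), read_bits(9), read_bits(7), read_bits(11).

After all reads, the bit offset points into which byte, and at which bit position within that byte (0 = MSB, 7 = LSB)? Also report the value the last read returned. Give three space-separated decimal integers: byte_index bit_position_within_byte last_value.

Read 1: bits[0:12] width=12 -> value=3904 (bin 111101000000); offset now 12 = byte 1 bit 4; 28 bits remain
Read 2: bits[12:21] width=9 -> value=294 (bin 100100110); offset now 21 = byte 2 bit 5; 19 bits remain
Read 3: bits[21:28] width=7 -> value=35 (bin 0100011); offset now 28 = byte 3 bit 4; 12 bits remain
Read 4: bits[28:39] width=11 -> value=1971 (bin 11110110011); offset now 39 = byte 4 bit 7; 1 bits remain

Answer: 4 7 1971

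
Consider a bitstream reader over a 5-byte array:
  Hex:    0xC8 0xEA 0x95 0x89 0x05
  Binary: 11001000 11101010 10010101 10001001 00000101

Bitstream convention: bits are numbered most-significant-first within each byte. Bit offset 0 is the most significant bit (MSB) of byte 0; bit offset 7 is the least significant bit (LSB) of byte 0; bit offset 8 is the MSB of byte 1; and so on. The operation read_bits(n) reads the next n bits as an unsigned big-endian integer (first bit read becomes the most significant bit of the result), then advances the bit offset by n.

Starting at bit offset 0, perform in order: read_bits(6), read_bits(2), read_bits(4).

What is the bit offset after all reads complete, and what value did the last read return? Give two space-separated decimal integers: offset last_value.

Answer: 12 14

Derivation:
Read 1: bits[0:6] width=6 -> value=50 (bin 110010); offset now 6 = byte 0 bit 6; 34 bits remain
Read 2: bits[6:8] width=2 -> value=0 (bin 00); offset now 8 = byte 1 bit 0; 32 bits remain
Read 3: bits[8:12] width=4 -> value=14 (bin 1110); offset now 12 = byte 1 bit 4; 28 bits remain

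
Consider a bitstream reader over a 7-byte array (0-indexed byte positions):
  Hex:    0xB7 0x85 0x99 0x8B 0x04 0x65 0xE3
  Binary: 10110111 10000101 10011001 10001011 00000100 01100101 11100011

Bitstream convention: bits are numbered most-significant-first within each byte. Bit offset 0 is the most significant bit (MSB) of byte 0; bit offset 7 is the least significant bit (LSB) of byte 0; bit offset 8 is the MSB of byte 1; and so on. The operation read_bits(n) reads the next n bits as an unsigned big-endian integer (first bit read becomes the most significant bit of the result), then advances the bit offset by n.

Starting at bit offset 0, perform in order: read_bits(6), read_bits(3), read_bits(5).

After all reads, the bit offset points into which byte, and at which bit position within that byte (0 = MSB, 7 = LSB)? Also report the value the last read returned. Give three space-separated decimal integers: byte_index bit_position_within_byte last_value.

Read 1: bits[0:6] width=6 -> value=45 (bin 101101); offset now 6 = byte 0 bit 6; 50 bits remain
Read 2: bits[6:9] width=3 -> value=7 (bin 111); offset now 9 = byte 1 bit 1; 47 bits remain
Read 3: bits[9:14] width=5 -> value=1 (bin 00001); offset now 14 = byte 1 bit 6; 42 bits remain

Answer: 1 6 1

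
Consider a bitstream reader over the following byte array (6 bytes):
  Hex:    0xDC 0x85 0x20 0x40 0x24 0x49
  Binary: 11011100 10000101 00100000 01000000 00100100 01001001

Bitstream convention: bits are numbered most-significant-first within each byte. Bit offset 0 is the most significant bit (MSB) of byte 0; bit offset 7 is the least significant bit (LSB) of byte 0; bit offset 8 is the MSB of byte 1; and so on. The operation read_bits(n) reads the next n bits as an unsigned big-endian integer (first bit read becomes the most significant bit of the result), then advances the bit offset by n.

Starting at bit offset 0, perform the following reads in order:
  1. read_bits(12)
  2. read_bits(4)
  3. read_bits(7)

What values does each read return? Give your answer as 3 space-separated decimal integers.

Answer: 3528 5 16

Derivation:
Read 1: bits[0:12] width=12 -> value=3528 (bin 110111001000); offset now 12 = byte 1 bit 4; 36 bits remain
Read 2: bits[12:16] width=4 -> value=5 (bin 0101); offset now 16 = byte 2 bit 0; 32 bits remain
Read 3: bits[16:23] width=7 -> value=16 (bin 0010000); offset now 23 = byte 2 bit 7; 25 bits remain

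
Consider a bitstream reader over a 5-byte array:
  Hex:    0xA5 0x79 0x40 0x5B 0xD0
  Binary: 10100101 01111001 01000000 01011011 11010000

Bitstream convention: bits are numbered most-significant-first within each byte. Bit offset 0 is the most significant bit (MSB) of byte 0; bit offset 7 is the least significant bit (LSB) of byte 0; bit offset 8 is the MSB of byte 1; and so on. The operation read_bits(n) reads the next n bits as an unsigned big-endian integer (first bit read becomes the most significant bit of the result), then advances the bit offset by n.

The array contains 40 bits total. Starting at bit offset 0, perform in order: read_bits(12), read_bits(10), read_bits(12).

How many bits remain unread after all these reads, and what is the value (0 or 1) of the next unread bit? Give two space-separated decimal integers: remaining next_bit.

Read 1: bits[0:12] width=12 -> value=2647 (bin 101001010111); offset now 12 = byte 1 bit 4; 28 bits remain
Read 2: bits[12:22] width=10 -> value=592 (bin 1001010000); offset now 22 = byte 2 bit 6; 18 bits remain
Read 3: bits[22:34] width=12 -> value=367 (bin 000101101111); offset now 34 = byte 4 bit 2; 6 bits remain

Answer: 6 0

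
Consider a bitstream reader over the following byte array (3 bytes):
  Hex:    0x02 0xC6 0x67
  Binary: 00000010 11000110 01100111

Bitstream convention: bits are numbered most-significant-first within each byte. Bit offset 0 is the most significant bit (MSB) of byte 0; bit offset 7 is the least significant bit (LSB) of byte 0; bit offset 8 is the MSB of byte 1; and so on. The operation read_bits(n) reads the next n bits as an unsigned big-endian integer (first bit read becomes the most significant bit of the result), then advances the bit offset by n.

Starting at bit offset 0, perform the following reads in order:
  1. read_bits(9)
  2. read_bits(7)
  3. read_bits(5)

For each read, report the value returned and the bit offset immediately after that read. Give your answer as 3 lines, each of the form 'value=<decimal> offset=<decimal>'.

Answer: value=5 offset=9
value=70 offset=16
value=12 offset=21

Derivation:
Read 1: bits[0:9] width=9 -> value=5 (bin 000000101); offset now 9 = byte 1 bit 1; 15 bits remain
Read 2: bits[9:16] width=7 -> value=70 (bin 1000110); offset now 16 = byte 2 bit 0; 8 bits remain
Read 3: bits[16:21] width=5 -> value=12 (bin 01100); offset now 21 = byte 2 bit 5; 3 bits remain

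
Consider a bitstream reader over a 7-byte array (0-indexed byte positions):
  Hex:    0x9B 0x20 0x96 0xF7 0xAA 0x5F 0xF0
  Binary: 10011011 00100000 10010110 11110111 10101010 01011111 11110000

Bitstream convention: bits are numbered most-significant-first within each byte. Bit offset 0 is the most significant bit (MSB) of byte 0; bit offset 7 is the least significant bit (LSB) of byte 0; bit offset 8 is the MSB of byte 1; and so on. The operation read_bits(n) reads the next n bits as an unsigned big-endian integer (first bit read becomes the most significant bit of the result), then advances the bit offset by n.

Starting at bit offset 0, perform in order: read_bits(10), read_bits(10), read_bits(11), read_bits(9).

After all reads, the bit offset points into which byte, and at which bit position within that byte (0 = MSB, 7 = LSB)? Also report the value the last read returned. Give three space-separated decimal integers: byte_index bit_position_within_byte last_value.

Answer: 5 0 426

Derivation:
Read 1: bits[0:10] width=10 -> value=620 (bin 1001101100); offset now 10 = byte 1 bit 2; 46 bits remain
Read 2: bits[10:20] width=10 -> value=521 (bin 1000001001); offset now 20 = byte 2 bit 4; 36 bits remain
Read 3: bits[20:31] width=11 -> value=891 (bin 01101111011); offset now 31 = byte 3 bit 7; 25 bits remain
Read 4: bits[31:40] width=9 -> value=426 (bin 110101010); offset now 40 = byte 5 bit 0; 16 bits remain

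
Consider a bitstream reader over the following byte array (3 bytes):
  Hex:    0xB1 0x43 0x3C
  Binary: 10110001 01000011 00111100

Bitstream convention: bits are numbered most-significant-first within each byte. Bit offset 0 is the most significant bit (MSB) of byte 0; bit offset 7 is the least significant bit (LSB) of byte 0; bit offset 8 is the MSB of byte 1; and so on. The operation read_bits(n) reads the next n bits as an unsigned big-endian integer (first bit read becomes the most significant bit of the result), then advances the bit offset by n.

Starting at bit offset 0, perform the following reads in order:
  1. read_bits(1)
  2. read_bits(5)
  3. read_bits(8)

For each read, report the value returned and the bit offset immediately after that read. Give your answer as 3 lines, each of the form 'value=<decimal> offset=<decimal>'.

Answer: value=1 offset=1
value=12 offset=6
value=80 offset=14

Derivation:
Read 1: bits[0:1] width=1 -> value=1 (bin 1); offset now 1 = byte 0 bit 1; 23 bits remain
Read 2: bits[1:6] width=5 -> value=12 (bin 01100); offset now 6 = byte 0 bit 6; 18 bits remain
Read 3: bits[6:14] width=8 -> value=80 (bin 01010000); offset now 14 = byte 1 bit 6; 10 bits remain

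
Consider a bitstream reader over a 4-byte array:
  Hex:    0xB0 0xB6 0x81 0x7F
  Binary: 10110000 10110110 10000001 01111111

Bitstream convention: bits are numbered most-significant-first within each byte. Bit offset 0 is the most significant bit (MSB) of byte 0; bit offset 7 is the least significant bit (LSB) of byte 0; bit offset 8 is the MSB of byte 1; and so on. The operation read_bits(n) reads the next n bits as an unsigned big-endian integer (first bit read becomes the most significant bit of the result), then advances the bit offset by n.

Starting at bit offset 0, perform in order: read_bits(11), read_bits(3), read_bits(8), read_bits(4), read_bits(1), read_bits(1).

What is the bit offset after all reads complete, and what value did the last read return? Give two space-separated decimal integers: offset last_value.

Answer: 28 1

Derivation:
Read 1: bits[0:11] width=11 -> value=1413 (bin 10110000101); offset now 11 = byte 1 bit 3; 21 bits remain
Read 2: bits[11:14] width=3 -> value=5 (bin 101); offset now 14 = byte 1 bit 6; 18 bits remain
Read 3: bits[14:22] width=8 -> value=160 (bin 10100000); offset now 22 = byte 2 bit 6; 10 bits remain
Read 4: bits[22:26] width=4 -> value=5 (bin 0101); offset now 26 = byte 3 bit 2; 6 bits remain
Read 5: bits[26:27] width=1 -> value=1 (bin 1); offset now 27 = byte 3 bit 3; 5 bits remain
Read 6: bits[27:28] width=1 -> value=1 (bin 1); offset now 28 = byte 3 bit 4; 4 bits remain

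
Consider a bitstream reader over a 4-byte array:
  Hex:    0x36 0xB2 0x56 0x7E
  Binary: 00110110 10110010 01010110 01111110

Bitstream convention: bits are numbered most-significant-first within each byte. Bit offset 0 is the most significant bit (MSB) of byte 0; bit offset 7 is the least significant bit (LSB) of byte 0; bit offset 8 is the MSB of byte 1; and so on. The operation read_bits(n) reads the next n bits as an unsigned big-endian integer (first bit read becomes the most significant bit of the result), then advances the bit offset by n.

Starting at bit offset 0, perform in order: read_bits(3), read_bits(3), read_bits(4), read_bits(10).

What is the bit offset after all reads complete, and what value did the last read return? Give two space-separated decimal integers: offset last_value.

Read 1: bits[0:3] width=3 -> value=1 (bin 001); offset now 3 = byte 0 bit 3; 29 bits remain
Read 2: bits[3:6] width=3 -> value=5 (bin 101); offset now 6 = byte 0 bit 6; 26 bits remain
Read 3: bits[6:10] width=4 -> value=10 (bin 1010); offset now 10 = byte 1 bit 2; 22 bits remain
Read 4: bits[10:20] width=10 -> value=805 (bin 1100100101); offset now 20 = byte 2 bit 4; 12 bits remain

Answer: 20 805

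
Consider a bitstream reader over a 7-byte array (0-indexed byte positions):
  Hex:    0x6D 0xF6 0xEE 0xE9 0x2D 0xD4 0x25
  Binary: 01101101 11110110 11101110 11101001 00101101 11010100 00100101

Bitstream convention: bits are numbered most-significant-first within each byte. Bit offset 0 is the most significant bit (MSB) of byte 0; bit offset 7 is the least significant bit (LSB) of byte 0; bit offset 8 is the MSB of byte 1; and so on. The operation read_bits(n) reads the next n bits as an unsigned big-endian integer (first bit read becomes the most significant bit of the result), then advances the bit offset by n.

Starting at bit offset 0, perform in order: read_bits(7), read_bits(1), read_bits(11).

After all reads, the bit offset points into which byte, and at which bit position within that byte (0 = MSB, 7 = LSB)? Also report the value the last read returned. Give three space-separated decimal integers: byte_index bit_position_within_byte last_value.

Answer: 2 3 1975

Derivation:
Read 1: bits[0:7] width=7 -> value=54 (bin 0110110); offset now 7 = byte 0 bit 7; 49 bits remain
Read 2: bits[7:8] width=1 -> value=1 (bin 1); offset now 8 = byte 1 bit 0; 48 bits remain
Read 3: bits[8:19] width=11 -> value=1975 (bin 11110110111); offset now 19 = byte 2 bit 3; 37 bits remain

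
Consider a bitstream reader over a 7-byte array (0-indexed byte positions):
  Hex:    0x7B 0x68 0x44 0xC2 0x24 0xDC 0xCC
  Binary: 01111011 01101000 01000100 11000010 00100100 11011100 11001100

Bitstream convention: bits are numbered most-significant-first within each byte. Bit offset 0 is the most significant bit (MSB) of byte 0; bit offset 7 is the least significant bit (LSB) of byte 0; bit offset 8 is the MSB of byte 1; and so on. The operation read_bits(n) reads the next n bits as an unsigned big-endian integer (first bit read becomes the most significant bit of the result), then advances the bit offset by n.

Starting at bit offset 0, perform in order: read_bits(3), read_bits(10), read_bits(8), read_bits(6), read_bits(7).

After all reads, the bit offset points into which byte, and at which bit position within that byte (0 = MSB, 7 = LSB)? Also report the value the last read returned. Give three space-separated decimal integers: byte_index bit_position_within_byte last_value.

Read 1: bits[0:3] width=3 -> value=3 (bin 011); offset now 3 = byte 0 bit 3; 53 bits remain
Read 2: bits[3:13] width=10 -> value=877 (bin 1101101101); offset now 13 = byte 1 bit 5; 43 bits remain
Read 3: bits[13:21] width=8 -> value=8 (bin 00001000); offset now 21 = byte 2 bit 5; 35 bits remain
Read 4: bits[21:27] width=6 -> value=38 (bin 100110); offset now 27 = byte 3 bit 3; 29 bits remain
Read 5: bits[27:34] width=7 -> value=8 (bin 0001000); offset now 34 = byte 4 bit 2; 22 bits remain

Answer: 4 2 8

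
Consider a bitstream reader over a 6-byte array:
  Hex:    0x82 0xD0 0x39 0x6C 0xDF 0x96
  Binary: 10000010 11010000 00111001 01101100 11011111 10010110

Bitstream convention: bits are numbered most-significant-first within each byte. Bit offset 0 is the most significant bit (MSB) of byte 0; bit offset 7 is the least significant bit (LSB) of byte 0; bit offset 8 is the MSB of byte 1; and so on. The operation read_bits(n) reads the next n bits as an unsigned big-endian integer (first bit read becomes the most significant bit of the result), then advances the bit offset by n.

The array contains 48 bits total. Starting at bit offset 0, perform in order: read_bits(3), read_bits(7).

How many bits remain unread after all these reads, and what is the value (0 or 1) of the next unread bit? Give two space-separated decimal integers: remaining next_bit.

Answer: 38 0

Derivation:
Read 1: bits[0:3] width=3 -> value=4 (bin 100); offset now 3 = byte 0 bit 3; 45 bits remain
Read 2: bits[3:10] width=7 -> value=11 (bin 0001011); offset now 10 = byte 1 bit 2; 38 bits remain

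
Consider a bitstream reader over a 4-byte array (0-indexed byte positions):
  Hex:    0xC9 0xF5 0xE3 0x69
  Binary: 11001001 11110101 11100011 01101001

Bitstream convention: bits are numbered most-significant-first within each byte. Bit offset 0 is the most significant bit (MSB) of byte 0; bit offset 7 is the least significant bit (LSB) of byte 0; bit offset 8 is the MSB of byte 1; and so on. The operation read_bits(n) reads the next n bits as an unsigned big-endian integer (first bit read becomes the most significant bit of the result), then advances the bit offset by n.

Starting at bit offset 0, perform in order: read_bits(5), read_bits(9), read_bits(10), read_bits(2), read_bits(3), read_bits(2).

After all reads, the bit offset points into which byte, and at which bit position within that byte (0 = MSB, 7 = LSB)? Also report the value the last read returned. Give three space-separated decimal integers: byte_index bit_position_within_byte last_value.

Read 1: bits[0:5] width=5 -> value=25 (bin 11001); offset now 5 = byte 0 bit 5; 27 bits remain
Read 2: bits[5:14] width=9 -> value=125 (bin 001111101); offset now 14 = byte 1 bit 6; 18 bits remain
Read 3: bits[14:24] width=10 -> value=483 (bin 0111100011); offset now 24 = byte 3 bit 0; 8 bits remain
Read 4: bits[24:26] width=2 -> value=1 (bin 01); offset now 26 = byte 3 bit 2; 6 bits remain
Read 5: bits[26:29] width=3 -> value=5 (bin 101); offset now 29 = byte 3 bit 5; 3 bits remain
Read 6: bits[29:31] width=2 -> value=0 (bin 00); offset now 31 = byte 3 bit 7; 1 bits remain

Answer: 3 7 0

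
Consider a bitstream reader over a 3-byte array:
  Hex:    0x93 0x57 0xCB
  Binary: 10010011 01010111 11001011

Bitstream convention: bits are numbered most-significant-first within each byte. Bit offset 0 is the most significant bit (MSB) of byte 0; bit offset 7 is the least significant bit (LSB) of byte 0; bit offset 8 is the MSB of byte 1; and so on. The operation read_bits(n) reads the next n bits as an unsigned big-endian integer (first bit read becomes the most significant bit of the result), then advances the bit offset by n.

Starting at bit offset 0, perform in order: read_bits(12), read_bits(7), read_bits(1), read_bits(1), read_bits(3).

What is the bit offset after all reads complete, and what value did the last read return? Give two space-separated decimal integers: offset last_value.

Answer: 24 3

Derivation:
Read 1: bits[0:12] width=12 -> value=2357 (bin 100100110101); offset now 12 = byte 1 bit 4; 12 bits remain
Read 2: bits[12:19] width=7 -> value=62 (bin 0111110); offset now 19 = byte 2 bit 3; 5 bits remain
Read 3: bits[19:20] width=1 -> value=0 (bin 0); offset now 20 = byte 2 bit 4; 4 bits remain
Read 4: bits[20:21] width=1 -> value=1 (bin 1); offset now 21 = byte 2 bit 5; 3 bits remain
Read 5: bits[21:24] width=3 -> value=3 (bin 011); offset now 24 = byte 3 bit 0; 0 bits remain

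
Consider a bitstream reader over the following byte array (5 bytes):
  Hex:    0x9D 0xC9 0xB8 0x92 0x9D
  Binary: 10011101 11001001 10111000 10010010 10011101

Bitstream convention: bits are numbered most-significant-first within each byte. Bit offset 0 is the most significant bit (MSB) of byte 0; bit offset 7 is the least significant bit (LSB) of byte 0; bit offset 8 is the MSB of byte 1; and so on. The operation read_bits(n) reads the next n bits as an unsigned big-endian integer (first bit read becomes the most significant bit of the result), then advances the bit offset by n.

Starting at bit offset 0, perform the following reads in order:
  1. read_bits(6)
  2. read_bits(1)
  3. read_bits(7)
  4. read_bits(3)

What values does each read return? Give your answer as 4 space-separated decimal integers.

Read 1: bits[0:6] width=6 -> value=39 (bin 100111); offset now 6 = byte 0 bit 6; 34 bits remain
Read 2: bits[6:7] width=1 -> value=0 (bin 0); offset now 7 = byte 0 bit 7; 33 bits remain
Read 3: bits[7:14] width=7 -> value=114 (bin 1110010); offset now 14 = byte 1 bit 6; 26 bits remain
Read 4: bits[14:17] width=3 -> value=3 (bin 011); offset now 17 = byte 2 bit 1; 23 bits remain

Answer: 39 0 114 3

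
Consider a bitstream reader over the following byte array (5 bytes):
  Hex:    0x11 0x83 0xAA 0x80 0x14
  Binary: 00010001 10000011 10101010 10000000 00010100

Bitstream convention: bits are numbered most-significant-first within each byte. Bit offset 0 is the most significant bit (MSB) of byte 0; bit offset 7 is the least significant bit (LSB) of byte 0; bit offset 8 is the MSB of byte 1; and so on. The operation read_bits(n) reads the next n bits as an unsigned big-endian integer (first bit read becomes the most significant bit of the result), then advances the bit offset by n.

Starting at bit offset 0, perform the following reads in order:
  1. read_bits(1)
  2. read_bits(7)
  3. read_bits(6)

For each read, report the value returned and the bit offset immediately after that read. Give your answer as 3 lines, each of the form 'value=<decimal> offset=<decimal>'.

Read 1: bits[0:1] width=1 -> value=0 (bin 0); offset now 1 = byte 0 bit 1; 39 bits remain
Read 2: bits[1:8] width=7 -> value=17 (bin 0010001); offset now 8 = byte 1 bit 0; 32 bits remain
Read 3: bits[8:14] width=6 -> value=32 (bin 100000); offset now 14 = byte 1 bit 6; 26 bits remain

Answer: value=0 offset=1
value=17 offset=8
value=32 offset=14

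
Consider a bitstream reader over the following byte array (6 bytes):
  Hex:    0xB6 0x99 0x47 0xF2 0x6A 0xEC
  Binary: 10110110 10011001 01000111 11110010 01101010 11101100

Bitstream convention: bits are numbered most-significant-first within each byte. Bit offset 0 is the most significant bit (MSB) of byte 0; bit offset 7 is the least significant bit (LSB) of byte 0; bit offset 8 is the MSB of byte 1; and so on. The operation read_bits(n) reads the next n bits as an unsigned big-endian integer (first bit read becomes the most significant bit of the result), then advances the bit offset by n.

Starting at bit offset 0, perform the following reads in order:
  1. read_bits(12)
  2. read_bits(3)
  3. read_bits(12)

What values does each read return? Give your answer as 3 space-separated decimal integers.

Answer: 2921 4 2623

Derivation:
Read 1: bits[0:12] width=12 -> value=2921 (bin 101101101001); offset now 12 = byte 1 bit 4; 36 bits remain
Read 2: bits[12:15] width=3 -> value=4 (bin 100); offset now 15 = byte 1 bit 7; 33 bits remain
Read 3: bits[15:27] width=12 -> value=2623 (bin 101000111111); offset now 27 = byte 3 bit 3; 21 bits remain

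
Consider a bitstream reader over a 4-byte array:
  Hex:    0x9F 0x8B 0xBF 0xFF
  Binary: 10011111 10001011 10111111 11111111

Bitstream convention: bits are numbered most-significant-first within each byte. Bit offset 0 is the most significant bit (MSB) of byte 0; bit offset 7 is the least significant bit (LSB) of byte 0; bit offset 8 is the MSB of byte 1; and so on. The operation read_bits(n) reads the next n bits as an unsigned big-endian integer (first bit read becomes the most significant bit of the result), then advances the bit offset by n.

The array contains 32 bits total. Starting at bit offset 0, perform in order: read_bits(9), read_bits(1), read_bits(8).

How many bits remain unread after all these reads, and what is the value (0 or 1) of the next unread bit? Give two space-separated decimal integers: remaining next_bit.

Read 1: bits[0:9] width=9 -> value=319 (bin 100111111); offset now 9 = byte 1 bit 1; 23 bits remain
Read 2: bits[9:10] width=1 -> value=0 (bin 0); offset now 10 = byte 1 bit 2; 22 bits remain
Read 3: bits[10:18] width=8 -> value=46 (bin 00101110); offset now 18 = byte 2 bit 2; 14 bits remain

Answer: 14 1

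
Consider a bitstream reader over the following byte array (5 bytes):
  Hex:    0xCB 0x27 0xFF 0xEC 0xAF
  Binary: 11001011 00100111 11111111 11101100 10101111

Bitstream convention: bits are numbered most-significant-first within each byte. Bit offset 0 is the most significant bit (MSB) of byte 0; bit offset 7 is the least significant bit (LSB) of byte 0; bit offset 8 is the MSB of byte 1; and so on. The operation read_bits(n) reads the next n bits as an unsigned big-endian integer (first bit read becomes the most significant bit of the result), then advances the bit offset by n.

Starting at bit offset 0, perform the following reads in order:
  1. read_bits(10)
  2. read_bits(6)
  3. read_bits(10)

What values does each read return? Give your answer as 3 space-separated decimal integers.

Answer: 812 39 1023

Derivation:
Read 1: bits[0:10] width=10 -> value=812 (bin 1100101100); offset now 10 = byte 1 bit 2; 30 bits remain
Read 2: bits[10:16] width=6 -> value=39 (bin 100111); offset now 16 = byte 2 bit 0; 24 bits remain
Read 3: bits[16:26] width=10 -> value=1023 (bin 1111111111); offset now 26 = byte 3 bit 2; 14 bits remain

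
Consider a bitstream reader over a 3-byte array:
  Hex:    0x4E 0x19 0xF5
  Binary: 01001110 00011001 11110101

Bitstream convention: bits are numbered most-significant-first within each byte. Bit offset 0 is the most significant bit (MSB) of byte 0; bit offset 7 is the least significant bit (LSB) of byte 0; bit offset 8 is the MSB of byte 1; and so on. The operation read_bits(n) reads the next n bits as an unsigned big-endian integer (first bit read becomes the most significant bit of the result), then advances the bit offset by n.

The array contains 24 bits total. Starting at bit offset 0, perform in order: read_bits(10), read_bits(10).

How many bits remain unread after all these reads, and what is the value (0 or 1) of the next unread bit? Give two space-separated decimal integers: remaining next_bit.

Answer: 4 0

Derivation:
Read 1: bits[0:10] width=10 -> value=312 (bin 0100111000); offset now 10 = byte 1 bit 2; 14 bits remain
Read 2: bits[10:20] width=10 -> value=415 (bin 0110011111); offset now 20 = byte 2 bit 4; 4 bits remain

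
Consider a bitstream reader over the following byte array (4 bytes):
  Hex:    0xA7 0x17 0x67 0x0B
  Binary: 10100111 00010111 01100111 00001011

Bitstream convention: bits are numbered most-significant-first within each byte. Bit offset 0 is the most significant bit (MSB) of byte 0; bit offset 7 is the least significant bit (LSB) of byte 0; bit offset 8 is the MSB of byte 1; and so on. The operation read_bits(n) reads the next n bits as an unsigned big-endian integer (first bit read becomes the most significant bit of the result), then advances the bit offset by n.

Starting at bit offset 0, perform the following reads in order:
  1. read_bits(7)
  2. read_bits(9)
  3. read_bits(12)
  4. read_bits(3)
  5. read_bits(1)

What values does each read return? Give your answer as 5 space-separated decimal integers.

Answer: 83 279 1648 5 1

Derivation:
Read 1: bits[0:7] width=7 -> value=83 (bin 1010011); offset now 7 = byte 0 bit 7; 25 bits remain
Read 2: bits[7:16] width=9 -> value=279 (bin 100010111); offset now 16 = byte 2 bit 0; 16 bits remain
Read 3: bits[16:28] width=12 -> value=1648 (bin 011001110000); offset now 28 = byte 3 bit 4; 4 bits remain
Read 4: bits[28:31] width=3 -> value=5 (bin 101); offset now 31 = byte 3 bit 7; 1 bits remain
Read 5: bits[31:32] width=1 -> value=1 (bin 1); offset now 32 = byte 4 bit 0; 0 bits remain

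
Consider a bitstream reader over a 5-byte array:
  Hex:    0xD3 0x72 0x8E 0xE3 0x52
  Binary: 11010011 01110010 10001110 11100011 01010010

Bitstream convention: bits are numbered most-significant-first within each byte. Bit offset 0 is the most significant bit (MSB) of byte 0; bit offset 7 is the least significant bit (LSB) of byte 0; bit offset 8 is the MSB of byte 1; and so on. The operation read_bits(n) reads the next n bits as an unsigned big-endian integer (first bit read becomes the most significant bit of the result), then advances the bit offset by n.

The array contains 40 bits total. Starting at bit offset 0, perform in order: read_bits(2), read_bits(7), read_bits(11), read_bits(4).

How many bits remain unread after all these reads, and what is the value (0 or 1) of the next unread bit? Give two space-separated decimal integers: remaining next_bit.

Read 1: bits[0:2] width=2 -> value=3 (bin 11); offset now 2 = byte 0 bit 2; 38 bits remain
Read 2: bits[2:9] width=7 -> value=38 (bin 0100110); offset now 9 = byte 1 bit 1; 31 bits remain
Read 3: bits[9:20] width=11 -> value=1832 (bin 11100101000); offset now 20 = byte 2 bit 4; 20 bits remain
Read 4: bits[20:24] width=4 -> value=14 (bin 1110); offset now 24 = byte 3 bit 0; 16 bits remain

Answer: 16 1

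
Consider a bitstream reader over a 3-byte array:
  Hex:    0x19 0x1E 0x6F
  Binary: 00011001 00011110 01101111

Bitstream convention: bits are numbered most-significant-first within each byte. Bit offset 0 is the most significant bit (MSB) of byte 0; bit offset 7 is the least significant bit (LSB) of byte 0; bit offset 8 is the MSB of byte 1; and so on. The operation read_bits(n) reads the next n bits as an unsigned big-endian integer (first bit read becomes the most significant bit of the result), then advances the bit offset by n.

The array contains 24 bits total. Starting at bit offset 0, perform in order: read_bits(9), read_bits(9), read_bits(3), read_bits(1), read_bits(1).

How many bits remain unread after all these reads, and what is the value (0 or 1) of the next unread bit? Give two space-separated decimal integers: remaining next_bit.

Read 1: bits[0:9] width=9 -> value=50 (bin 000110010); offset now 9 = byte 1 bit 1; 15 bits remain
Read 2: bits[9:18] width=9 -> value=121 (bin 001111001); offset now 18 = byte 2 bit 2; 6 bits remain
Read 3: bits[18:21] width=3 -> value=5 (bin 101); offset now 21 = byte 2 bit 5; 3 bits remain
Read 4: bits[21:22] width=1 -> value=1 (bin 1); offset now 22 = byte 2 bit 6; 2 bits remain
Read 5: bits[22:23] width=1 -> value=1 (bin 1); offset now 23 = byte 2 bit 7; 1 bits remain

Answer: 1 1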